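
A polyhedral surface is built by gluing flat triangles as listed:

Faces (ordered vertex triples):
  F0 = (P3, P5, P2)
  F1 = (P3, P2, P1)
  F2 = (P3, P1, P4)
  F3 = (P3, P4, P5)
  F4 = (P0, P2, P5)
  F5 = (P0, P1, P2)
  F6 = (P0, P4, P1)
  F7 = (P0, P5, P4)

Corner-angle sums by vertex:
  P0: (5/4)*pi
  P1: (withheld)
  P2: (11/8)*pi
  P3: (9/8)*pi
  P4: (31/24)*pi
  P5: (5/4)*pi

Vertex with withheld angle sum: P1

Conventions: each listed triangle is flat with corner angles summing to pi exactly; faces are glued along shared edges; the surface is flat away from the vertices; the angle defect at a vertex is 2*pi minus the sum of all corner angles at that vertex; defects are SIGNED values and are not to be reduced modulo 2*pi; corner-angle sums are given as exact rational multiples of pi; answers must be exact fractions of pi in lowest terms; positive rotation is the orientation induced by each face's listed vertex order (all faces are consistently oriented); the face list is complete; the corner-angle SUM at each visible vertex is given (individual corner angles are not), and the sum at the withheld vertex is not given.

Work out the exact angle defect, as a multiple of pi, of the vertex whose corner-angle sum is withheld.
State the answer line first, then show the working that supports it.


Answer: defect(P1) = (7/24)*pi

V = 6, E = 12, F = 8; chi = V - E + F = 2
Gauss-Bonnet: total defect = 2*pi*chi = 4*pi; visible defects sum to (89/24)*pi


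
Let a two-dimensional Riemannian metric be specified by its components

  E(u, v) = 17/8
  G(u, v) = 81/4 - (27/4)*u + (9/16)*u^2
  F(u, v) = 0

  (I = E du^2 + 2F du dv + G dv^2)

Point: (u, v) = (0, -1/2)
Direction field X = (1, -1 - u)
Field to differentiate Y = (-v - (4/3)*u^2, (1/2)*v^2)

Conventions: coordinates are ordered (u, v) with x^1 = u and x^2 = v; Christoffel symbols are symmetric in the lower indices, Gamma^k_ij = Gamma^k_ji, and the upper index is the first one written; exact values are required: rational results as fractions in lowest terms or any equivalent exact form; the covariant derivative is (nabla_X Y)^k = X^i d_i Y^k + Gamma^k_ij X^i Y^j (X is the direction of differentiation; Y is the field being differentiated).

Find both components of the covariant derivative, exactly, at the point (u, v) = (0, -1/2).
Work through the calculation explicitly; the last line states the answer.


E = 17/8, F = 0, G = 81/4 at the point
E_u = 0, E_v = 0, F_u = 0, F_v = 0, G_u = -27/4, G_v = 0
EG - F^2 = 1377/32;  g^inv = (32/1377) * [[81/4, 0], [0, 17/8]]
first-kind symbols [ij,l] = (1/2)(d_i g_jl + d_j g_il - d_l g_ij): [uu,u] = E_u/2 = 0, [uu,v] = F_u - E_v/2 = 0, [uv,u] = E_v/2 = 0, [uv,v] = G_u/2 = -27/8, [vv,u] = F_v - G_u/2 = 27/8, [vv,v] = G_v/2 = 0
Gamma^u_ij = (G*[ij,u] - F*[ij,v])/(EG - F^2), Gamma^v_ij = (E*[ij,v] - F*[ij,u])/(EG - F^2)
Gamma_uuu = 0, Gamma_uuv = 0, Gamma_uvv = 27/17, Gamma_vuu = 0, Gamma_vuv = -1/6, Gamma_vvv = 0
X = (1, -1), Y = (1/2, 1/8) at the point

Answer: (nabla_X Y)^u = 109/136, (nabla_X Y)^v = 9/16


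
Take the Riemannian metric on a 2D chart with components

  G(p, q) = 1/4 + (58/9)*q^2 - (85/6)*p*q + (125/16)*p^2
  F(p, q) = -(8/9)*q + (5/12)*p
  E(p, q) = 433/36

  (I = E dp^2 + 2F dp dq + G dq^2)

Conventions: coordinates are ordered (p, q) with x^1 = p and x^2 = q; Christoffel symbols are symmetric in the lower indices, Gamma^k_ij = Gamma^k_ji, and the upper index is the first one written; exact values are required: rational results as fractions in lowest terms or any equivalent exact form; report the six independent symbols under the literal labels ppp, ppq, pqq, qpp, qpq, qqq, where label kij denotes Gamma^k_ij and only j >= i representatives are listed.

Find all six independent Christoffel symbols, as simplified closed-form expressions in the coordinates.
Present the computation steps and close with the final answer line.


E = 433/36; F = -(8/9)*q + (5/12)*p; G = 1/4 + (58/9)*q^2 - (85/6)*p*q + (125/16)*p^2
Gamma^k_ij = (1/2) g^{kl} (d_i g_jl + d_j g_il - d_l g_ij), with g^inv = (1/(EG-F^2)) [[G, -F], [-F, E]]
first partials: E_p = 0, E_q = 0, F_p = 5/12, F_q = -8/9, G_p = -(85/6)*q + (125/8)*p, G_q = (116/9)*q - (85/6)*p
D = EG - F^2 = 433/144 + (1381/18)*q^2 - (12215/72)*p*q + (54025/576)*p^2
expanded: Gamma^p_pp = (G E_p - 2F F_p + F E_q)/(2D), Gamma^p_pq = (G E_q - F G_p)/(2D), Gamma^p_qq = (2G F_q - G G_p - F G_q)/(2D), Gamma^q_pp = (2E F_p - E E_q - F E_p)/(2D), Gamma^q_pq = (E G_p - F E_q)/(2D), Gamma^q_qq = (E G_q - 2F F_q + F G_p)/(2D); substitute and cancel common factors

Answer: Gamma_ppp = (-300*p + 640*q)/(162075*p^2 - 293160*p*q + 132576*q^2 + 5196), Gamma_ppq = (-5625*p^2 + 17100*p*q - 10880*q^2)/(162075*p^2 - 293160*p*q + 132576*q^2 + 5196), Gamma_pqq = (-421875*p^3 + 1147500*p^2*q - 27600*p^2 - 1041600*p*q^2 + 24960*p*q - 13500*p + 315520*q^3 + 12240*q - 1536)/(648300*p^2 - 1172640*p*q + 530304*q^2 + 20784), Gamma_qpp = 8660/(162075*p^2 - 293160*p*q + 132576*q^2 + 5196), Gamma_qpq = (162375*p - 147220*q)/(162075*p^2 - 293160*p*q + 132576*q^2 + 5196), Gamma_qqq = (5625*p^2 - 17100*p*q - 146580*p + 10880*q^2 + 132576*q)/(162075*p^2 - 293160*p*q + 132576*q^2 + 5196)


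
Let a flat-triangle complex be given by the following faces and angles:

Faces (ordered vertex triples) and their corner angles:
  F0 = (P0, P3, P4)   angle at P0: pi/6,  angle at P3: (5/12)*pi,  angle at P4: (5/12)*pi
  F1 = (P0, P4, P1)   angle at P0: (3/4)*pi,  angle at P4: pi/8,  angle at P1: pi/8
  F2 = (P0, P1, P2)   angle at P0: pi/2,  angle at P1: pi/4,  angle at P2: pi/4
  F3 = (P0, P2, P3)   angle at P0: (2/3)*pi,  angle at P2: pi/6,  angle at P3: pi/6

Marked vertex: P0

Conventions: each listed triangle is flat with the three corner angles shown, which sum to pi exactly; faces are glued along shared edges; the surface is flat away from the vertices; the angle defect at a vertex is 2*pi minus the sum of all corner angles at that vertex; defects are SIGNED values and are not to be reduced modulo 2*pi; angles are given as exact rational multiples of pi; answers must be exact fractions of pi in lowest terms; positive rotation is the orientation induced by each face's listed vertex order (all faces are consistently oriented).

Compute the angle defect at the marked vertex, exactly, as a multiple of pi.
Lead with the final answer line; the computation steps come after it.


Answer: defect(P0) = -pi/12

Sum of corner angles at P0: (25/12)*pi
defect = 2*pi - (25/12)*pi


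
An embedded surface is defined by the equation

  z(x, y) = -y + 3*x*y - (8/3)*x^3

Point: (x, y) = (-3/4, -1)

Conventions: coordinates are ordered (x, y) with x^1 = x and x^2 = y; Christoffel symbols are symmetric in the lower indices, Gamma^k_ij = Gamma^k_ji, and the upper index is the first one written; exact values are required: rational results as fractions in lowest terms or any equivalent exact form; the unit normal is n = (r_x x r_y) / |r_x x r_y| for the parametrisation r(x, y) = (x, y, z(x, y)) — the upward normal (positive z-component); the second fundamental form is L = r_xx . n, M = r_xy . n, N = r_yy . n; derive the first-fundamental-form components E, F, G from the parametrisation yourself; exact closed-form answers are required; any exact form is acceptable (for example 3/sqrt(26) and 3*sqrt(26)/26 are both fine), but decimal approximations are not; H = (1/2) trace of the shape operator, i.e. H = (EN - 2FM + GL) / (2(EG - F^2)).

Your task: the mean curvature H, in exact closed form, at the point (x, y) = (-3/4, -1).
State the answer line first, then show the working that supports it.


Answer: H = -48*sqrt(1085)/235445

z_x = -15/2, z_y = -13/4, z_xx = 12, z_xy = 3, z_yy = 0
E = 229/4, F = 195/8, G = 185/16; answer radicand W^2 = 1085/16
unnormalised second-form numerators: l = 12, m = 3, n = 0; L = l/sqrt(1085/16), and similarly M = m/sqrt(W^2), N = n/sqrt(W^2)
H = (E*n - 2*F*m + G*l) / (2*(EG - F^2)*sqrt(W^2)); E*n - 2*F*m + G*l = -15/2, EG - F^2 = 1085/16, so H = (-12/217)/sqrt(1085/16)


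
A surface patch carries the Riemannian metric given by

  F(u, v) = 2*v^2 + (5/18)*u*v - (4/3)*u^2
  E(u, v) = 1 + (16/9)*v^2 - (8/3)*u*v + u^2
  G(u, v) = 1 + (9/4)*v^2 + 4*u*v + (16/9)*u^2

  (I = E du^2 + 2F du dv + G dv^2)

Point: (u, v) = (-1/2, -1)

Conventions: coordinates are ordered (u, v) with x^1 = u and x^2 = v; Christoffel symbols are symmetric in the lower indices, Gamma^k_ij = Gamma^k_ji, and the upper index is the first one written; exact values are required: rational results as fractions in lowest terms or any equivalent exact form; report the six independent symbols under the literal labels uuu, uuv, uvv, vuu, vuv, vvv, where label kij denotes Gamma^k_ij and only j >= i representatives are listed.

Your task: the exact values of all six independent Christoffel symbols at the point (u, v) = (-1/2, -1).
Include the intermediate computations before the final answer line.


E = 61/36, F = 65/36, G = 205/36 at the point
E_u = 5/3, E_v = -20/9, F_u = 19/18, F_v = -149/36, G_u = -52/9, G_v = -13/2
EG - F^2 = 115/18;  g^inv = (18/115) * [[205/36, -65/36], [-65/36, 61/36]]
first-kind symbols [ij,l] = (1/2)(d_i g_jl + d_j g_il - d_l g_ij): [uu,u] = E_u/2 = 5/6, [uu,v] = F_u - E_v/2 = 13/6, [uv,u] = E_v/2 = -10/9, [uv,v] = G_u/2 = -26/9, [vv,u] = F_v - G_u/2 = -5/4, [vv,v] = G_v/2 = -13/4
Gamma^u_ij = (G*[ij,u] - F*[ij,v])/(EG - F^2), Gamma^v_ij = (E*[ij,v] - F*[ij,u])/(EG - F^2)

Answer: Gamma_uuu = 3/23, Gamma_uuv = -4/23, Gamma_uvv = -9/46, Gamma_vuu = 39/115, Gamma_vuv = -52/115, Gamma_vvv = -117/230


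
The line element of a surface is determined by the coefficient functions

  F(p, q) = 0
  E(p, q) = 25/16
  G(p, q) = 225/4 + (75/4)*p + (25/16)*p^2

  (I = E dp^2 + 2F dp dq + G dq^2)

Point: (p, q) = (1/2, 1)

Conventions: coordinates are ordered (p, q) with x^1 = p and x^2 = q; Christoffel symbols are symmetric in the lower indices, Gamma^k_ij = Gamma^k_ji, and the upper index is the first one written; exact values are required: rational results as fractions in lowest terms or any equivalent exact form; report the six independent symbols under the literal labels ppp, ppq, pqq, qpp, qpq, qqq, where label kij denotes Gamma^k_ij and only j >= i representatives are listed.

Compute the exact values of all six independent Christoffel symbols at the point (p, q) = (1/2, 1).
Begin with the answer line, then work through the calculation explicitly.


Answer: Gamma_ppp = 0, Gamma_ppq = 0, Gamma_pqq = -13/2, Gamma_qpp = 0, Gamma_qpq = 2/13, Gamma_qqq = 0

E = 25/16, F = 0, G = 4225/64 at the point
E_p = 0, E_q = 0, F_p = 0, F_q = 0, G_p = 325/16, G_q = 0
EG - F^2 = 105625/1024;  g^inv = (1024/105625) * [[4225/64, 0], [0, 25/16]]
first-kind symbols [ij,l] = (1/2)(d_i g_jl + d_j g_il - d_l g_ij): [pp,p] = E_p/2 = 0, [pp,q] = F_p - E_q/2 = 0, [pq,p] = E_q/2 = 0, [pq,q] = G_p/2 = 325/32, [qq,p] = F_q - G_p/2 = -325/32, [qq,q] = G_q/2 = 0
Gamma^p_ij = (G*[ij,p] - F*[ij,q])/(EG - F^2), Gamma^q_ij = (E*[ij,q] - F*[ij,p])/(EG - F^2)


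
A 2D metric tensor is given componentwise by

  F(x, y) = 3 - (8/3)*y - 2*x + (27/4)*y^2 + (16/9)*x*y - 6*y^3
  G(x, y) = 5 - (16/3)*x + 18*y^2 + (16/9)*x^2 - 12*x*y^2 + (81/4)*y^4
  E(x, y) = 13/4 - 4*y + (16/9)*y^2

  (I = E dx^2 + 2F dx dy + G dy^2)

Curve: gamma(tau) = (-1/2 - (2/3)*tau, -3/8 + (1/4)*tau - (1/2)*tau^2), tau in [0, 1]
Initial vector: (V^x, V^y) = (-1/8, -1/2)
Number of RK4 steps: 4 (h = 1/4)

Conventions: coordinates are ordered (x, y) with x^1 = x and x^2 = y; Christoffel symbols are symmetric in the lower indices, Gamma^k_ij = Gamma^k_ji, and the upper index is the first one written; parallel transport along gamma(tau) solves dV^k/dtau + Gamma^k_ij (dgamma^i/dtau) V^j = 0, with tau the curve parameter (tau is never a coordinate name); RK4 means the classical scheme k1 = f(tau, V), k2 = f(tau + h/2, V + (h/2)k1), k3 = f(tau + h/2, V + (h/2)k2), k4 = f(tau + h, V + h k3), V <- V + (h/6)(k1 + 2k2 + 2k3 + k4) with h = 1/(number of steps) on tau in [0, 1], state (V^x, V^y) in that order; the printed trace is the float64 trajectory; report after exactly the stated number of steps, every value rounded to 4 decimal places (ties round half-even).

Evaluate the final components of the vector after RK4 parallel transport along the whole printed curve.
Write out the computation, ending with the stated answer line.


gamma'(tau) = (-2/3, 1/4 - tau); f(tau, V)^k = -Gamma^k_ij(gamma(tau)) gamma'^i(tau) V^j; h = 1/4; intermediate values shown to 6 dp
curve data and Christoffel symbols at the stage parameters:
  tau = 0.000000: gamma = (-0.500000, -0.375000), gamma' = (-0.666667, 0.250000); Gamma_xxx = 0.000000, Gamma_xxy = -0.167857, Gamma_xyy = -0.424887, Gamma_yxx = 0.000000, Gamma_yxy = -0.276920, Gamma_yyy = -0.700954
  tau = 0.125000: gamma = (-0.583333, -0.351562), gamma' = (-0.666667, 0.125000); Gamma_xxx = 0.000000, Gamma_xxy = -0.164152, Gamma_xyy = -0.389541, Gamma_yxx = 0.000000, Gamma_yxy = -0.277982, Gamma_yyy = -0.659664
  tau = 0.250000: gamma = (-0.666667, -0.343750), gamma' = (-0.666667, 0.000000); Gamma_xxx = 0.000000, Gamma_xxy = -0.157907, Gamma_xyy = -0.366393, Gamma_yxx = 0.000000, Gamma_yxy = -0.275817, Gamma_yyy = -0.639981
  tau = 0.375000: gamma = (-0.750000, -0.351562), gamma' = (-0.666667, -0.125000); Gamma_xxx = 0.000000, Gamma_xxy = -0.149808, Gamma_xyy = -0.355502, Gamma_yxx = 0.000000, Gamma_yxy = -0.270601, Gamma_yyy = -0.642148
  tau = 0.500000: gamma = (-0.833333, -0.375000), gamma' = (-0.666667, -0.250000); Gamma_xxx = 0.000000, Gamma_xxy = -0.140226, Gamma_xyy = -0.354946, Gamma_yxx = 0.000000, Gamma_yxy = -0.262497, Gamma_yyy = -0.664446
  tau = 0.625000: gamma = (-0.916667, -0.414062), gamma' = (-0.666667, -0.375000); Gamma_xxx = 0.000000, Gamma_xxy = -0.129300, Gamma_xyy = -0.361383, Gamma_yxx = 0.000000, Gamma_yxy = -0.251642, Gamma_yyy = -0.703319
  tau = 0.750000: gamma = (-1.000000, -0.468750), gamma' = (-0.666667, -0.500000); Gamma_xxx = 0.000000, Gamma_xxy = -0.117098, Gamma_xyy = -0.370506, Gamma_yxx = 0.000000, Gamma_yxy = -0.238170, Gamma_yyy = -0.753584
  tau = 0.875000: gamma = (-1.083333, -0.539062), gamma' = (-0.666667, -0.625000); Gamma_xxx = 0.000000, Gamma_xxy = -0.103782, Gamma_xyy = -0.377629, Gamma_yxx = 0.000000, Gamma_yxy = -0.222279, Gamma_yyy = -0.808801
  tau = 1.000000: gamma = (-1.166667, -0.625000), gamma' = (-0.666667, -0.750000); Gamma_xxx = 0.000000, Gamma_xxy = -0.089719, Gamma_xyy = -0.378500, Gamma_yxx = 0.000000, Gamma_yxy = -0.204303, Gamma_yyy = -0.861905
step 0: V^x = -0.1250, V^y = -0.5000
step 1: k1 = (-0.002404, -0.003966), k2 = (0.027830, 0.047129), k3 = (0.027520, 0.046603), k4 = (0.051409, 0.089797); V <- V + (h/6)(k1 + 2k2 + 2k3 + k4): V^x = -0.1183, V^y = -0.4886
step 2: k1 = (0.051437, 0.089845), k2 = (0.070987, 0.128224), k3 = (0.070249, 0.126891), k4 = (0.086788, 0.162463); V <- V + (h/6)(k1 + 2k2 + 2k3 + k4): V^x = -0.1008, V^y = -0.4568
step 3: k1 = (0.086780, 0.162449), k2 = (0.101150, 0.196857), k3 = (0.100109, 0.194831), k4 = (0.111906, 0.227610); V <- V + (h/6)(k1 + 2k2 + 2k3 + k4): V^x = -0.0758, V^y = -0.4079
step 4: k1 = (0.111856, 0.227508), k2 = (0.119836, 0.256663), k3 = (0.118659, 0.254142), k4 = (0.121472, 0.276611); V <- V + (h/6)(k1 + 2k2 + 2k3 + k4): V^x = -0.0462, V^y = -0.3444

Answer: V^x = -0.0462, V^y = -0.3444


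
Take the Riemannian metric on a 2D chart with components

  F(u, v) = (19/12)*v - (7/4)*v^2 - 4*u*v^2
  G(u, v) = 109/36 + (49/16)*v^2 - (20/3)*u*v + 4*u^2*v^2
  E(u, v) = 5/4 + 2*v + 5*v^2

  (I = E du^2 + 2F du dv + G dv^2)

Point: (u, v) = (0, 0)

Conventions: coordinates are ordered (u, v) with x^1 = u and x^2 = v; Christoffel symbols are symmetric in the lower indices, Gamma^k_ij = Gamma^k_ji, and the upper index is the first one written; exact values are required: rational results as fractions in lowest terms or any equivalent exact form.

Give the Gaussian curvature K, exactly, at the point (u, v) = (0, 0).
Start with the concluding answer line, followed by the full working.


Answer: K = -3024/2725

E = 5/4, F = 0, G = 109/36, EG - F^2 = 545/144 at the point
E_u = 0, E_v = 2, F_u = 0, F_v = 19/12, G_u = 0, G_v = 0
E_vv = 10, F_uv = 0, G_uu = 0
The intrinsic route: Brioschi's K = (det M1 - det M2)/(EG - F^2)^2.
M1 = [[-E_vv/2 + F_uv - G_uu/2, E_u/2, F_u - E_v/2], [F_v - G_u/2, E, F], [G_v/2, F, G]] = [[-5, 0, -1], [19/12, 5/4, 0], [0, 0, 109/36]]; det M1 = -2725/144
M2 = [[0, E_v/2, G_u/2], [E_v/2, E, F], [G_u/2, F, G]] = [[0, 1, 0], [1, 5/4, 0], [0, 0, 109/36]]; det M2 = -109/36
det M1 - det M2 = -763/48; K = -763/48 / (545/144)^2 = -3024/2725


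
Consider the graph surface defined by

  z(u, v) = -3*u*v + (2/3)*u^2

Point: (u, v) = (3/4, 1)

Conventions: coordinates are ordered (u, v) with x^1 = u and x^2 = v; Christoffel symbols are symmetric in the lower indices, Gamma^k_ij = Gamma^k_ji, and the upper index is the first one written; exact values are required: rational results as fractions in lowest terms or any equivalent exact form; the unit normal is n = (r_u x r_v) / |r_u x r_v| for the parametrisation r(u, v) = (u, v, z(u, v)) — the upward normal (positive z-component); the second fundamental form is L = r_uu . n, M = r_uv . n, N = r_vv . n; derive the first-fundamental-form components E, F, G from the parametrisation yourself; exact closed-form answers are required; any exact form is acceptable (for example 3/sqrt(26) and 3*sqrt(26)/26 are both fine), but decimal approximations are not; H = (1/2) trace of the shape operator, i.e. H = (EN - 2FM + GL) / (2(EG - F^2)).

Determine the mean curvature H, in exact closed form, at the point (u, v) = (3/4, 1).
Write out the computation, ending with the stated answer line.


z_u = -2, z_v = -9/4, z_uu = 4/3, z_uv = -3, z_vv = 0
E = 5, F = 9/2, G = 97/16; answer radicand W^2 = 161/16
unnormalised second-form numerators: l = 4/3, m = -3, n = 0; L = l/sqrt(161/16), and similarly M = m/sqrt(W^2), N = n/sqrt(W^2)
H = (E*n - 2*F*m + G*l) / (2*(EG - F^2)*sqrt(W^2)); E*n - 2*F*m + G*l = 421/12, EG - F^2 = 161/16, so H = (842/483)/sqrt(161/16)

Answer: H = 3368*sqrt(161)/77763


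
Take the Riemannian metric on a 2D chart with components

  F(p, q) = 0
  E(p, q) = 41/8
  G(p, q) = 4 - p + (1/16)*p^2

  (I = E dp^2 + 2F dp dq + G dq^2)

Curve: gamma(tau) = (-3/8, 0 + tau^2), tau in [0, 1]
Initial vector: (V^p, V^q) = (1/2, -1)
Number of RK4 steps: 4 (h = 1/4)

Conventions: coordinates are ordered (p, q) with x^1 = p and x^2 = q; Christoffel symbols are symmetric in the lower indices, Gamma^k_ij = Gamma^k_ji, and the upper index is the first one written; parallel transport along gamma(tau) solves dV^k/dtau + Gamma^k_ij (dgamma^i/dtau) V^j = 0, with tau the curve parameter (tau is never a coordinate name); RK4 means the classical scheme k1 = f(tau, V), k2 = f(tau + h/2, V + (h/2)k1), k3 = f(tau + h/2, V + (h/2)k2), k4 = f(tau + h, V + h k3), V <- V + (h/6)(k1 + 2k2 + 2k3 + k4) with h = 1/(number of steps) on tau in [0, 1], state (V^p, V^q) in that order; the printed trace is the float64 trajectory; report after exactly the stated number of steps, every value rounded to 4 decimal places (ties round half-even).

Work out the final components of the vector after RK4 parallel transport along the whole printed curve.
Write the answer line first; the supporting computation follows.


Answer: V^p = 0.5989, V^q = -0.9343

gamma'(tau) = (0, 2*tau); f(tau, V)^k = -Gamma^k_ij(gamma(tau)) gamma'^i(tau) V^j; h = 1/4; intermediate values shown to 6 dp
curve data and Christoffel symbols at the stage parameters:
  tau = 0.000000: gamma = (-0.375000, 0.000000), gamma' = (0.000000, 0.000000); Gamma_ppp = 0.000000, Gamma_ppq = 0.000000, Gamma_pqq = 0.102134, Gamma_qpp = 0.000000, Gamma_qpq = -0.119403, Gamma_qqq = 0.000000
  tau = 0.125000: gamma = (-0.375000, 0.015625), gamma' = (0.000000, 0.250000); Gamma_ppp = 0.000000, Gamma_ppq = 0.000000, Gamma_pqq = 0.102134, Gamma_qpp = 0.000000, Gamma_qpq = -0.119403, Gamma_qqq = 0.000000
  tau = 0.250000: gamma = (-0.375000, 0.062500), gamma' = (0.000000, 0.500000); Gamma_ppp = 0.000000, Gamma_ppq = 0.000000, Gamma_pqq = 0.102134, Gamma_qpp = 0.000000, Gamma_qpq = -0.119403, Gamma_qqq = 0.000000
  tau = 0.375000: gamma = (-0.375000, 0.140625), gamma' = (0.000000, 0.750000); Gamma_ppp = 0.000000, Gamma_ppq = 0.000000, Gamma_pqq = 0.102134, Gamma_qpp = 0.000000, Gamma_qpq = -0.119403, Gamma_qqq = 0.000000
  tau = 0.500000: gamma = (-0.375000, 0.250000), gamma' = (0.000000, 1.000000); Gamma_ppp = 0.000000, Gamma_ppq = 0.000000, Gamma_pqq = 0.102134, Gamma_qpp = 0.000000, Gamma_qpq = -0.119403, Gamma_qqq = 0.000000
  tau = 0.625000: gamma = (-0.375000, 0.390625), gamma' = (0.000000, 1.250000); Gamma_ppp = 0.000000, Gamma_ppq = 0.000000, Gamma_pqq = 0.102134, Gamma_qpp = 0.000000, Gamma_qpq = -0.119403, Gamma_qqq = 0.000000
  tau = 0.750000: gamma = (-0.375000, 0.562500), gamma' = (0.000000, 1.500000); Gamma_ppp = 0.000000, Gamma_ppq = 0.000000, Gamma_pqq = 0.102134, Gamma_qpp = 0.000000, Gamma_qpq = -0.119403, Gamma_qqq = 0.000000
  tau = 0.875000: gamma = (-0.375000, 0.765625), gamma' = (0.000000, 1.750000); Gamma_ppp = 0.000000, Gamma_ppq = 0.000000, Gamma_pqq = 0.102134, Gamma_qpp = 0.000000, Gamma_qpq = -0.119403, Gamma_qqq = 0.000000
  tau = 1.000000: gamma = (-0.375000, 1.000000), gamma' = (0.000000, 2.000000); Gamma_ppp = 0.000000, Gamma_ppq = 0.000000, Gamma_pqq = 0.102134, Gamma_qpp = 0.000000, Gamma_qpq = -0.119403, Gamma_qqq = 0.000000
step 0: V^p = 0.5000, V^q = -1.0000
step 1: k1 = (0.000000, 0.000000), k2 = (0.025534, 0.014925), k3 = (0.025486, 0.015021), k4 = (0.050875, 0.030231); V <- V + (h/6)(k1 + 2k2 + 2k3 + k4): V^p = 0.5064, V^q = -0.9962
step 2: k1 = (0.050875, 0.030231), k2 = (0.076023, 0.045916), k3 = (0.075873, 0.046198), k4 = (0.100571, 0.062727); V <- V + (h/6)(k1 + 2k2 + 2k3 + k4): V^p = 0.5253, V^q = -0.9847
step 3: k1 = (0.100571, 0.062727), k2 = (0.124713, 0.080285), k3 = (0.124433, 0.080736), k4 = (0.147764, 0.099662); V <- V + (h/6)(k1 + 2k2 + 2k3 + k4): V^p = 0.5564, V^q = -0.9645
step 4: k1 = (0.147764, 0.099663), k2 = (0.170165, 0.120132), k3 = (0.169708, 0.120718), k4 = (0.190854, 0.143015); V <- V + (h/6)(k1 + 2k2 + 2k3 + k4): V^p = 0.5989, V^q = -0.9343


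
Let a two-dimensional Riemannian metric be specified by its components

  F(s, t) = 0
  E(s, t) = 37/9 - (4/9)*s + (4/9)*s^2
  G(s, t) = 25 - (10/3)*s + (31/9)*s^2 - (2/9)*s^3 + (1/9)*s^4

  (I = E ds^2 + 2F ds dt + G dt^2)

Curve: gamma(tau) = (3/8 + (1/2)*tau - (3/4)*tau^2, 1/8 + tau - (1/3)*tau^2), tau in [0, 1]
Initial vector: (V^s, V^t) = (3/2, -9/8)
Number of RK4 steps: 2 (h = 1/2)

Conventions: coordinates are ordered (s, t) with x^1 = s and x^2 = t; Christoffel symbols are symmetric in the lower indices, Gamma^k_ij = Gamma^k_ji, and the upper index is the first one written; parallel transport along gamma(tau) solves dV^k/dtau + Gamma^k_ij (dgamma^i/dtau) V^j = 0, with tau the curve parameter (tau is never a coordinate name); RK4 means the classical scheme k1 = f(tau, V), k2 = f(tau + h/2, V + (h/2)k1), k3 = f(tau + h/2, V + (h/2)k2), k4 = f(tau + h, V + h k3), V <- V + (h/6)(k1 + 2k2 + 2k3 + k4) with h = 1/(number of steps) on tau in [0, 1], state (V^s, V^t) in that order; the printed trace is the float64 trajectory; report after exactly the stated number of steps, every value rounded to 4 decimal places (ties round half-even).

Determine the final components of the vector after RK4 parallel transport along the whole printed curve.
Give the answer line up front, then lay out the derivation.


Answer: V^s = 1.5528, V^t = -1.1013

gamma'(tau) = (1/2 - (3/2)*tau, 1 - (2/3)*tau); f(tau, V)^k = -Gamma^k_ij(gamma(tau)) gamma'^i(tau) V^j; h = 1/2; intermediate values shown to 6 dp
curve data and Christoffel symbols at the stage parameters:
  tau = 0.000000: gamma = (0.375000, 0.125000), gamma' = (0.500000, 1.000000); Gamma_sss = -0.013865, Gamma_sst = 0.000000, Gamma_stt = 0.102361, Gamma_tss = 0.000000, Gamma_tst = -0.016931, Gamma_ttt = 0.000000
  tau = 0.250000: gamma = (0.453125, 0.354167), gamma' = (0.125000, 0.833333); Gamma_sss = -0.005207, Gamma_sst = 0.000000, Gamma_stt = 0.038408, Gamma_tss = 0.000000, Gamma_tst = -0.006355, Gamma_ttt = 0.000000
  tau = 0.500000: gamma = (0.437500, 0.541667), gamma' = (-0.250000, 0.666667); Gamma_sss = -0.006941, Gamma_sst = 0.000000, Gamma_stt = 0.051207, Gamma_tss = 0.000000, Gamma_tst = -0.008472, Gamma_ttt = 0.000000
  tau = 0.750000: gamma = (0.328125, 0.687500), gamma' = (-0.625000, 0.500000); Gamma_sss = -0.019035, Gamma_sst = 0.000000, Gamma_stt = 0.140662, Gamma_tss = 0.000000, Gamma_tst = -0.023259, Gamma_ttt = 0.000000
  tau = 1.000000: gamma = (0.125000, 0.791667), gamma' = (-1.000000, 0.333333); Gamma_sss = -0.041026, Gamma_sst = 0.000000, Gamma_stt = 0.305449, Gamma_tss = 0.000000, Gamma_tst = -0.050367, Gamma_ttt = 0.000000
step 0: V^s = 1.5000, V^t = -1.1250
step 1: k1 = (0.125555, 0.015873), k2 = (0.036877, 0.007219), k3 = (0.036932, 0.007100), k4 = (0.035649, 0.010952); V <- V + (h/6)(k1 + 2k2 + 2k3 + k4): V^s = 1.5257, V^t = -1.1204
step 2: k1 = (0.035599, 0.010991), k2 = (0.060347, 0.034093), k3 = (0.059867, 0.034081), k4 = (0.048515, 0.081690); V <- V + (h/6)(k1 + 2k2 + 2k3 + k4): V^s = 1.5528, V^t = -1.1013


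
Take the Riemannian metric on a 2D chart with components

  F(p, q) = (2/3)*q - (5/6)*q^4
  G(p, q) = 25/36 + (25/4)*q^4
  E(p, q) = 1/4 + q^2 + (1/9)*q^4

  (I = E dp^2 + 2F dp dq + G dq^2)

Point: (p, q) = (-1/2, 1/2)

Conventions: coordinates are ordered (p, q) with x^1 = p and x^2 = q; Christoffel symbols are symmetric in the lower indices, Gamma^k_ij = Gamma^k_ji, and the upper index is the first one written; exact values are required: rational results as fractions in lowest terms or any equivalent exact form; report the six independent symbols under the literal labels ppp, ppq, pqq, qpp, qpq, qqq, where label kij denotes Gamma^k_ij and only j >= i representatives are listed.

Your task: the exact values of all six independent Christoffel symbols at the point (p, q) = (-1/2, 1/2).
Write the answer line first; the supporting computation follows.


Answer: Gamma_ppp = 81/257, Gamma_ppq = 625/514, Gamma_pqq = -6975/19532, Gamma_qpp = -146/257, Gamma_qpq = -81/257, Gamma_qqq = 14967/9766

E = 73/144, F = 9/32, G = 625/576 at the point
E_p = 0, E_q = 19/18, F_p = 0, F_q = 1/4, G_p = 0, G_q = 25/8
EG - F^2 = 4883/10368;  g^inv = (10368/4883) * [[625/576, -9/32], [-9/32, 73/144]]
first-kind symbols [ij,l] = (1/2)(d_i g_jl + d_j g_il - d_l g_ij): [pp,p] = E_p/2 = 0, [pp,q] = F_p - E_q/2 = -19/36, [pq,p] = E_q/2 = 19/36, [pq,q] = G_p/2 = 0, [qq,p] = F_q - G_p/2 = 1/4, [qq,q] = G_q/2 = 25/16
Gamma^p_ij = (G*[ij,p] - F*[ij,q])/(EG - F^2), Gamma^q_ij = (E*[ij,q] - F*[ij,p])/(EG - F^2)


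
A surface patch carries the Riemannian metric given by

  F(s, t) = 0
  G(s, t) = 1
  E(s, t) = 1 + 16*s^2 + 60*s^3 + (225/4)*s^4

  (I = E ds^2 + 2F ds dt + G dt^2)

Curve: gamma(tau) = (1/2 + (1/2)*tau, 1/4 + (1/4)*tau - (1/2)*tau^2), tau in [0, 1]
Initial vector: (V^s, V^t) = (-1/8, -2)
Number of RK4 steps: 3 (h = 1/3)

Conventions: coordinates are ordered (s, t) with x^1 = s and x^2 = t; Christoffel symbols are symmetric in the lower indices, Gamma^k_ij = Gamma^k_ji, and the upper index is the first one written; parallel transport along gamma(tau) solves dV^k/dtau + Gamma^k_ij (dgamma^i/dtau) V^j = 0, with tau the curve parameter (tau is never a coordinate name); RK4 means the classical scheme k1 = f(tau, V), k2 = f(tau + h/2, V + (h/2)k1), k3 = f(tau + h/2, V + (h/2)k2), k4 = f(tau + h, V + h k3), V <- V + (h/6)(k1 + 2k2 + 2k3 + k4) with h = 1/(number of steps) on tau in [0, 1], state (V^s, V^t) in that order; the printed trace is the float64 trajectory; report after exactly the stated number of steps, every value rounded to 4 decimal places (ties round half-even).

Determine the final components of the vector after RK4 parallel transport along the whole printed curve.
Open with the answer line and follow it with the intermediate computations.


Answer: V^s = -0.0433, V^t = -2.0000

gamma'(tau) = (1/2, 1/4 - tau); f(tau, V)^k = -Gamma^k_ij(gamma(tau)) gamma'^i(tau) V^j; h = 1/3; intermediate values shown to 6 dp
curve data and Christoffel symbols at the stage parameters:
  tau = 0.000000: gamma = (0.500000, 0.250000), gamma' = (0.500000, 0.250000); Gamma_sss = 2.782439, Gamma_sst = 0.000000, Gamma_stt = 0.000000, Gamma_tss = 0.000000, Gamma_tst = 0.000000, Gamma_ttt = 0.000000
  tau = 0.166667: gamma = (0.583333, 0.277778), gamma' = (0.500000, 0.083333); Gamma_sss = 2.504859, Gamma_sst = 0.000000, Gamma_stt = 0.000000, Gamma_tss = 0.000000, Gamma_tst = 0.000000, Gamma_ttt = 0.000000
  tau = 0.333333: gamma = (0.666667, 0.277778), gamma' = (0.500000, -0.083333); Gamma_sss = 2.270270, Gamma_sst = 0.000000, Gamma_stt = 0.000000, Gamma_tss = 0.000000, Gamma_tst = 0.000000, Gamma_ttt = 0.000000
  tau = 0.500000: gamma = (0.750000, 0.250000), gamma' = (0.500000, -0.250000); Gamma_sss = 2.072777, Gamma_sst = 0.000000, Gamma_stt = 0.000000, Gamma_tss = 0.000000, Gamma_tst = 0.000000, Gamma_ttt = 0.000000
  tau = 0.666667: gamma = (0.833333, 0.194444), gamma' = (0.500000, -0.416667); Gamma_sss = 1.905589, Gamma_sst = 0.000000, Gamma_stt = 0.000000, Gamma_tss = 0.000000, Gamma_tst = 0.000000, Gamma_ttt = 0.000000
  tau = 0.833333: gamma = (0.916667, 0.111111), gamma' = (0.500000, -0.583333); Gamma_sss = 1.762825, Gamma_sst = 0.000000, Gamma_stt = 0.000000, Gamma_tss = 0.000000, Gamma_tst = 0.000000, Gamma_ttt = 0.000000
  tau = 1.000000: gamma = (1.000000, 0.000000), gamma' = (0.500000, -0.750000); Gamma_sss = 1.639775, Gamma_sst = 0.000000, Gamma_stt = 0.000000, Gamma_tss = 0.000000, Gamma_tst = 0.000000, Gamma_ttt = 0.000000
step 0: V^s = -0.1250, V^t = -2.0000
step 1: k1 = (0.173902, 0.000000), k2 = (0.120254, 0.000000), k3 = (0.131452, 0.000000), k4 = (0.092153, 0.000000); V <- V + (h/6)(k1 + 2k2 + 2k3 + k4): V^s = -0.0823, V^t = -2.0000
step 2: k1 = (0.093367, 0.000000), k2 = (0.069117, 0.000000), k3 = (0.073306, 0.000000), k4 = (0.055087, 0.000000); V <- V + (h/6)(k1 + 2k2 + 2k3 + k4): V^s = -0.0582, V^t = -2.0000
step 3: k1 = (0.055433, 0.000000), k2 = (0.043137, 0.000000), k3 = (0.044943, 0.000000), k4 = (0.035418, 0.000000); V <- V + (h/6)(k1 + 2k2 + 2k3 + k4): V^s = -0.0433, V^t = -2.0000


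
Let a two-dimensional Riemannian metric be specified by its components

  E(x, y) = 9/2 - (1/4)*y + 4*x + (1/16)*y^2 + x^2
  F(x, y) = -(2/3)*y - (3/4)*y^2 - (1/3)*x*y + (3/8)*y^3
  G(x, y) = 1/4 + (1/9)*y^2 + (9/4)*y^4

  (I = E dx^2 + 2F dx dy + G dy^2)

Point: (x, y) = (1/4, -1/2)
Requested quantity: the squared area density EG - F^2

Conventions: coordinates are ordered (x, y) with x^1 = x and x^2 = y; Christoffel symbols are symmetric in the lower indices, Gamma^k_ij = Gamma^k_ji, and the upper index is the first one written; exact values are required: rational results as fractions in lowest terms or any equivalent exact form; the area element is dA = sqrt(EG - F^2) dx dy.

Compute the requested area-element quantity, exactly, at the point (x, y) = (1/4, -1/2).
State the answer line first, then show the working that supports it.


Answer: EG - F^2 = 21809/9216

E = 365/64, F = 9/64, G = 241/576; EG - F^2 = 21809/9216


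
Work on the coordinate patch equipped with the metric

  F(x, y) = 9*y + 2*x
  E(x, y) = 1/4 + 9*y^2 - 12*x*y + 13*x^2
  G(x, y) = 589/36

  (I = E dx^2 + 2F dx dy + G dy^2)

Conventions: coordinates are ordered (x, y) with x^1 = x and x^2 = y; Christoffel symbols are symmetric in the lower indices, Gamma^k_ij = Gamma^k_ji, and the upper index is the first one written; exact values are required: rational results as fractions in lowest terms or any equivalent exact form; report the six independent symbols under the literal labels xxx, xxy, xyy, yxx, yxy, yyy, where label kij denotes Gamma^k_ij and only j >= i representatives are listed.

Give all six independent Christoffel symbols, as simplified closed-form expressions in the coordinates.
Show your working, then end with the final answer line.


E = 1/4 + 9*y^2 - 12*x*y + 13*x^2; F = 9*y + 2*x; G = 589/36
Gamma^k_ij = (1/2) g^{kl} (d_i g_jl + d_j g_il - d_l g_ij), with g^inv = (1/(EG-F^2)) [[G, -F], [-F, E]]
first partials: E_x = -12*y + 26*x, E_y = 18*y - 12*x, F_x = 2, F_y = 9, G_x = 0, G_y = 0
D = EG - F^2 = 589/144 + (265/4)*y^2 - (697/3)*x*y + (7513/36)*x^2
expanded: Gamma^x_xx = (G E_x - 2F F_x + F E_y)/(2D), Gamma^x_xy = (G E_y - F G_x)/(2D), Gamma^x_yy = (2G F_y - G G_x - F G_y)/(2D), Gamma^y_xx = (2E F_x - E E_y - F E_x)/(2D), Gamma^y_xy = (E G_x - F E_y)/(2D), Gamma^y_yy = (E G_y - 2F F_y + F G_x)/(2D); substitute and cancel common factors

Answer: Gamma_xxx = (-1728*x^2 - 5184*x*y + 30052*x + 11664*y^2 - 16728*y)/(30052*x^2 - 33456*x*y + 9540*y^2 + 589), Gamma_xxy = (-14136*x + 21204*y)/(30052*x^2 - 33456*x*y + 9540*y^2 + 589), Gamma_xyy = 21204/(30052*x^2 - 33456*x*y + 9540*y^2 + 589), Gamma_yxx = (11232*x^3 - 27216*x^2*y + 23328*x*y^2 - 18576*x*y + 216*x - 11664*y^3 + 10368*y^2 - 324*y + 72)/(30052*x^2 - 33456*x*y + 9540*y^2 + 589), Gamma_yxy = (1728*x^2 + 5184*x*y - 11664*y^2)/(30052*x^2 - 33456*x*y + 9540*y^2 + 589), Gamma_yyy = (-2592*x - 11664*y)/(30052*x^2 - 33456*x*y + 9540*y^2 + 589)


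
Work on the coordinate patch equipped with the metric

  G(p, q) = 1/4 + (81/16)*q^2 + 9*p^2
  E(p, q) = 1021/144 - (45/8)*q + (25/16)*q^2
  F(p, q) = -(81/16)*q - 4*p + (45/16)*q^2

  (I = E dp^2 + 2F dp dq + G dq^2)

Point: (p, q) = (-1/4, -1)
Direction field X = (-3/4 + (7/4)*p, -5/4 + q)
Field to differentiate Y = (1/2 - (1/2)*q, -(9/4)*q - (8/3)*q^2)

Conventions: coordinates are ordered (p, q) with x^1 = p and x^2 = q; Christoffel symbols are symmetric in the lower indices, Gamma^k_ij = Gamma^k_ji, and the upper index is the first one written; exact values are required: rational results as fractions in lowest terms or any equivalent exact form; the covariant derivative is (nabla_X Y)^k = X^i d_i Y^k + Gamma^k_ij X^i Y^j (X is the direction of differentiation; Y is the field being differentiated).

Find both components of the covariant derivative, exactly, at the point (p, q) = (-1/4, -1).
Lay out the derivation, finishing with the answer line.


E = 257/18, F = 71/8, G = 47/8 at the point
E_p = 0, E_q = -35/4, F_p = -4, F_q = -171/16, G_p = -9/2, G_q = -81/8
EG - F^2 = 2947/576;  g^inv = (576/2947) * [[47/8, -71/8], [-71/8, 257/18]]
first-kind symbols [ij,l] = (1/2)(d_i g_jl + d_j g_il - d_l g_ij): [pp,p] = E_p/2 = 0, [pp,q] = F_p - E_q/2 = 3/8, [pq,p] = E_q/2 = -35/8, [pq,q] = G_p/2 = -9/4, [qq,p] = F_q - G_p/2 = -135/16, [qq,q] = G_q/2 = -81/16
Gamma^p_ij = (G*[ij,p] - F*[ij,q])/(EG - F^2), Gamma^q_ij = (E*[ij,q] - F*[ij,p])/(EG - F^2)
Gamma_ppp = -1917/2947, Gamma_ppq = -3303/2947, Gamma_pqq = -2673/2947, Gamma_qpp = 3084/2947, Gamma_qpq = 3861/2947, Gamma_qqq = 2997/5894
X = (-19/16, -9/4), Y = (1, -5/12) at the point

Answer: (nabla_X Y)^p = 81219/26944, (nabla_X Y)^q = -269523/26944


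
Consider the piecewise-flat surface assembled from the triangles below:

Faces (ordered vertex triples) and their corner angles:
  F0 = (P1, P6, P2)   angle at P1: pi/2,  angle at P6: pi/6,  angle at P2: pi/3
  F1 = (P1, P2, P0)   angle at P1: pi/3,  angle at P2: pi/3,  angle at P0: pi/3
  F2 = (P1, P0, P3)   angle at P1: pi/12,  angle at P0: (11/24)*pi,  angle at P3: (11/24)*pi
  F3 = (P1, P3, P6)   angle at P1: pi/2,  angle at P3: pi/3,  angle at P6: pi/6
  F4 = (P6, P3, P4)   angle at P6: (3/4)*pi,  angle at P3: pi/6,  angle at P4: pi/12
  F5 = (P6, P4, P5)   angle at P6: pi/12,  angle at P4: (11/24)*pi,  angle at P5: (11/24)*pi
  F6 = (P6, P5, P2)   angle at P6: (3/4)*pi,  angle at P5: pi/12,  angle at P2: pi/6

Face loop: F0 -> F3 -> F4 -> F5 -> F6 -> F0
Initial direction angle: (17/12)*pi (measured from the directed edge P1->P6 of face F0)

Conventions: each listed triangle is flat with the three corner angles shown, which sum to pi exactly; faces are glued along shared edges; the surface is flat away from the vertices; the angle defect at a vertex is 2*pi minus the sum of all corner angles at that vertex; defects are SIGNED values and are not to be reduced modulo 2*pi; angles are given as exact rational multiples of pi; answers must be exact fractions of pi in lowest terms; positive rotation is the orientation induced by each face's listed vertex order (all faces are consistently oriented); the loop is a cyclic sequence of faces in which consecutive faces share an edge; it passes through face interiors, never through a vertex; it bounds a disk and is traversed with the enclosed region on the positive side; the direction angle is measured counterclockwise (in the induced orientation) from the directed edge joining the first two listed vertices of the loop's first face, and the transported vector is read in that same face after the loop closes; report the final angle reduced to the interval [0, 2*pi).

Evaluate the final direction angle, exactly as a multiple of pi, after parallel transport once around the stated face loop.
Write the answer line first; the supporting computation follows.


Answer: final direction angle = (3/2)*pi

enclosed vertex P6: corner angles sum to (23/12)*pi, defect = 2*pi - (23/12)*pi = pi/12
the final direction is the initial angle plus the enclosed defects, taken mod 2*pi in the induced orientation
final angle = (17/12)*pi + pi/12 = (3/2)*pi (mod 2*pi)


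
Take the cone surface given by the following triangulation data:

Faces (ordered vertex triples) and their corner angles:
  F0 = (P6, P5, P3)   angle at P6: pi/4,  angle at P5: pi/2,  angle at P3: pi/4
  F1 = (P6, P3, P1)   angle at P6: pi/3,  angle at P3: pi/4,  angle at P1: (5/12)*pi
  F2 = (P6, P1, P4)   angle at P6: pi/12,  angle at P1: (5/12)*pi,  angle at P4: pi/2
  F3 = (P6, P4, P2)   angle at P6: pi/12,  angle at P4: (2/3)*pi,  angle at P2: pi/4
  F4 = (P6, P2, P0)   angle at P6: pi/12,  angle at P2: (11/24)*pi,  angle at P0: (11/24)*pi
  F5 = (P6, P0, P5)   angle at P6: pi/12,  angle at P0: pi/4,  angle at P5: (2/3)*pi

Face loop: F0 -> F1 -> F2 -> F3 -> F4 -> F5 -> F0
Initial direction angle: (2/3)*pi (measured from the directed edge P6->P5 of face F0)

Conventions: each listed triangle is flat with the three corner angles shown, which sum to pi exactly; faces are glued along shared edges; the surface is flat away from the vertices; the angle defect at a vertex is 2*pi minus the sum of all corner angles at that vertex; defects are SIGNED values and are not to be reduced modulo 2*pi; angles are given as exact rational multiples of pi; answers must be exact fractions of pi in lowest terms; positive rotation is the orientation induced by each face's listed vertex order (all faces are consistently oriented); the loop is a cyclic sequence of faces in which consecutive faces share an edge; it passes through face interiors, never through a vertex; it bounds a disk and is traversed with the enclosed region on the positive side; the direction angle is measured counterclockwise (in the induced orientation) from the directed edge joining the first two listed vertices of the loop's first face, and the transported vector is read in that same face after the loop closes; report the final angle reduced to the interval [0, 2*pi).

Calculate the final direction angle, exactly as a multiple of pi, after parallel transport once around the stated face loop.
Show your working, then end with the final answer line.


enclosed vertex P6: corner angles sum to (11/12)*pi, defect = 2*pi - (11/12)*pi = (13/12)*pi
the final direction is the initial angle plus the enclosed defects, taken mod 2*pi in the induced orientation
final angle = (2/3)*pi + (13/12)*pi = (7/4)*pi (mod 2*pi)

Answer: final direction angle = (7/4)*pi


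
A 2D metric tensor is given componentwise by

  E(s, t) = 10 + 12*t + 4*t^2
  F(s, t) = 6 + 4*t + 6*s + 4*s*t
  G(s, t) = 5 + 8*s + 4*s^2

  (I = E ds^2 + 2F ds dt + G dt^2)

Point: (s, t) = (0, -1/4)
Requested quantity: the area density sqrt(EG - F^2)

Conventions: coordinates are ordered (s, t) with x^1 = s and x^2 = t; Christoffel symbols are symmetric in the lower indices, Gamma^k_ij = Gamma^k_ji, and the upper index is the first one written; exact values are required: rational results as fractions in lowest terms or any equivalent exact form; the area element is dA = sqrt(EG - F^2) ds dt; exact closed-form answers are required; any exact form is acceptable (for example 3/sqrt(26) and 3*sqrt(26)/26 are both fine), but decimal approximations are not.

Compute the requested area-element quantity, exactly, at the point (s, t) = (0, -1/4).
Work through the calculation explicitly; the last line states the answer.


E = 29/4, F = 5, G = 5; EG - F^2 = 45/4

Answer: sqrt(EG - F^2) = 3*sqrt(5)/2
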